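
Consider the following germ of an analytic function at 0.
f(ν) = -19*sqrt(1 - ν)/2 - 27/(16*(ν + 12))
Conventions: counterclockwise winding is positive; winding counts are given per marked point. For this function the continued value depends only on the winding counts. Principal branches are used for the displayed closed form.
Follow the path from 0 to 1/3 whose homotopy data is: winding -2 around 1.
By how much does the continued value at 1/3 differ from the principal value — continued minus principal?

The rational part is single-valued and drops out of the difference; each branch term changes only by its own monodromy.
(-19/2)*sqrt(1 - ν/(1)): winding -2 is even, the square root returns to the same sheet, contribution 0.
Summing the contributions at ν = 1/3 gives 0.

Continued minus principal equals 0.


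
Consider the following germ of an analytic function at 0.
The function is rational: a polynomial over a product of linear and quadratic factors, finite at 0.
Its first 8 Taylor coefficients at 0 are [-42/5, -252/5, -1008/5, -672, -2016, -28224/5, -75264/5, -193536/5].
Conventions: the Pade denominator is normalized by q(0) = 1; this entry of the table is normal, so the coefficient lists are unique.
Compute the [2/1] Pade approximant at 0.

Taylor coefficients needed (read off): a_0 = -42/5, a_1 = -252/5, a_2 = -1008/5, a_3 = -672.
Write the denominator as Q(v) = 1 + q1*v. Requiring Q*f - P = O(v^4) with deg P <= 2 kills the coefficients of v^3..v^3 in Q*f:
  v^3: a_3 + q1*a_2 = 0, i.e. -672 + (-1008/5)*q1 = 0.
Solving this linear system: q1 = -10/3.
The numerator is Q*f truncated at degree 2: P0 = a_0 = -42/5; P1 = a_1 + q1*a_0 = -112/5; P2 = a_2 + q1*a_1 = -168/5.

The Pade approximant has numerator coefficients [-42/5, -112/5, -168/5]; denominator coefficients [1, -10/3].


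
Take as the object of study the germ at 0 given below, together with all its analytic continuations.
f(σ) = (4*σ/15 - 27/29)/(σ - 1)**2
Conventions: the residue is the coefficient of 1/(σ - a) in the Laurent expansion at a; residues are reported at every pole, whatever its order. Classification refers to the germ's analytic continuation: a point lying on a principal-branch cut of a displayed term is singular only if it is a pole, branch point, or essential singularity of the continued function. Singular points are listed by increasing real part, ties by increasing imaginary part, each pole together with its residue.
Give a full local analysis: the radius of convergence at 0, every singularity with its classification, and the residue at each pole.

Denominator factor (σ - 1)^2: pole of order 2 at 1, modulus 1.
The radius of convergence is the smallest modulus among the singular points: 1.
At the order-2 pole 1 set g(σ) = (σ - (1))^2*f(σ) = 4*σ/15 - 27/29.
Order-2 pole: residue = g'(a); g'(1) = 4/15, so the residue is 4/15.

Radius of convergence at 0: 1.
At 1: a pole of order 2; residue 4/15.


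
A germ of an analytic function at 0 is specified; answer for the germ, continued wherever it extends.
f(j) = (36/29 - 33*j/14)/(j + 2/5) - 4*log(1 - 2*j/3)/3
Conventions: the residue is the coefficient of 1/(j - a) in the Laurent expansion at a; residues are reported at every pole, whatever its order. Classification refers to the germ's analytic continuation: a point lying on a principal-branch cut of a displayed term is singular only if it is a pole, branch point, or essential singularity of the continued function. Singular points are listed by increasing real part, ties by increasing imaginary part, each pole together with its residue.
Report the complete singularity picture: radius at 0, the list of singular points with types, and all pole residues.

Radius of convergence at 0: 2/5.
At -2/5: a pole of order 1; residue 2217/1015.
At 3/2: a logarithmic branch point.

Denominator factor (j + 2/5): pole of order 1 at -2/5, modulus 2/5.
Branch term (-4/3)*log(1 - j/(3/2)): its argument vanishes at j = 3/2, a logarithmic branch point, modulus 3/2.
The radius of convergence is the smallest modulus among the singular points: 2/5.
The branch term is analytic at -2/5 and contributes nothing to the residue; only the rational part matters.
At the order-1 pole -2/5 set g(j) = (j - (-2/5))*(rational part) = 36/29 - 33*j/14.
Simple pole: residue = g(a) at a = -2/5, which is 2217/1015.
List the singular points by increasing real part (a conjugate pair: the negative imaginary part first).


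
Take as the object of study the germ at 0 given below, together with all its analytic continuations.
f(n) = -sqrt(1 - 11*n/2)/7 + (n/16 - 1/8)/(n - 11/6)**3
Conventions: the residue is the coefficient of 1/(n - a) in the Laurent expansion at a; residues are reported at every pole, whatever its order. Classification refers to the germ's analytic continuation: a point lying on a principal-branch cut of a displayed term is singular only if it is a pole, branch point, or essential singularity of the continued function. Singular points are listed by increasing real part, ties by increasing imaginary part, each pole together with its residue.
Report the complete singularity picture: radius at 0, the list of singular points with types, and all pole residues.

Radius of convergence at 0: 2/11.
At 2/11: an algebraic (square-root) branch point.
At 11/6: a pole of order 3; residue 0.

Denominator factor (n - 11/6)^3: pole of order 3 at 11/6, modulus 11/6.
Branch term (-1/7)*sqrt(1 - n/(2/11)): its argument vanishes at n = 2/11, a square-root branch point, modulus 2/11.
The radius of convergence is the smallest modulus among the singular points: 2/11.
The branch term is analytic at 11/6 and contributes nothing to the residue; only the rational part matters.
At the order-3 pole 11/6 set g(n) = (n - (11/6))^3*(rational part) = n/16 - 1/8.
Order-3 pole: residue = g''(a)/2; g''(11/6) = 0, so the residue is 0.
List the singular points by increasing real part (a conjugate pair: the negative imaginary part first).


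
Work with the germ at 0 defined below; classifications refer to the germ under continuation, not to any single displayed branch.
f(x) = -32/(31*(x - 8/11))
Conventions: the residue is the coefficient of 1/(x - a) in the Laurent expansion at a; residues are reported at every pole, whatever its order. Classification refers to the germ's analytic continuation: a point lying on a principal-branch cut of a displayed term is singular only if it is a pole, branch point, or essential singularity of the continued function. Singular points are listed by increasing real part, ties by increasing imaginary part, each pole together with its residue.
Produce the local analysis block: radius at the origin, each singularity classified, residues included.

Radius of convergence at 0: 8/11.
At 8/11: a pole of order 1; residue -32/31.

Denominator factor (x - 8/11): pole of order 1 at 8/11, modulus 8/11.
The radius of convergence is the smallest modulus among the singular points: 8/11.
At the order-1 pole 8/11 set g(x) = (x - (8/11))*f(x) = -32/31.
Simple pole: residue = g(a) at a = 8/11, which is -32/31.


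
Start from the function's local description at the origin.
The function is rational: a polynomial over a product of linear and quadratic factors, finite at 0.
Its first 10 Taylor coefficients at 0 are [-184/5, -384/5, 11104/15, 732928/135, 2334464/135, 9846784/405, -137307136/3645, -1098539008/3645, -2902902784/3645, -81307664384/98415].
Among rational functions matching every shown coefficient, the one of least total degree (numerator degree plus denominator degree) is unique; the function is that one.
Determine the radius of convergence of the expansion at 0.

The radius of convergence is 1/2.

No rational of total degree below 8 reproduces all 10 coefficients; solving the [2/6] Pade equations on them gives f(r) = (2*r**2 + 17*r/5 - 23/40)/(r**2 - 2*r/3 + 1/4)**3, whose expansion matches every shown term.
Denominator factor (r**2 - 2*r/3 + 1/4)^3: discriminant -5/9, complex-conjugate roots (1/3) + ((1/6)*sqrt(5))*i and (1/3) - ((1/6)*sqrt(5))*i; poles of order 3, moduli 1/2 and 1/2.
The radius of convergence is the smallest modulus among the singular points: 1/2.


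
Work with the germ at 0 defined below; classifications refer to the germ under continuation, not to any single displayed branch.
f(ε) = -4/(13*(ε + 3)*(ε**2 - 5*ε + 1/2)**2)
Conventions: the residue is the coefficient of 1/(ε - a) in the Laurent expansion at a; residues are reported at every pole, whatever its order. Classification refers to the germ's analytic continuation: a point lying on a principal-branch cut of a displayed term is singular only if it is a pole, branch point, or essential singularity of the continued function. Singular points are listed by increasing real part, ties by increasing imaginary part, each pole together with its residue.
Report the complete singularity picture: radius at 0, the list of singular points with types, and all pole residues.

Radius of convergence at 0: 5/2 - (1/2)*sqrt(23).
At -3: a pole of order 1; residue -16/31213.
At 5/2 - (1/2)*sqrt(23): a pole of order 2; residue 8/31213 - (176/1270129)*sqrt(23).
At 5/2 + (1/2)*sqrt(23): a pole of order 2; residue 8/31213 + (176/1270129)*sqrt(23).


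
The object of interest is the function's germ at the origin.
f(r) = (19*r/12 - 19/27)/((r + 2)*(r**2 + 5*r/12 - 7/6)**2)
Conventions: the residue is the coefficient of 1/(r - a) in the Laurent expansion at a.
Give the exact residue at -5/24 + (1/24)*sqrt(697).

The factor r**2 + 5*r/12 - 7/6 splits as (r - a)(r - a') with a = -5/24 + (1/24)*sqrt(697), a' = -5/24 - (1/24)*sqrt(697). At the order-2 pole a set g(r) = (r - a)^2*f(r) = [(19*r/12 - 19/27)/(r + 2)] / (r - a')^2.
Order-2 pole: residue = g'(a); g'(-5/24 + (1/24)*sqrt(697)) = 209/432 - (3451331/209869488)*sqrt(697), so the residue is 209/432 - (3451331/209869488)*sqrt(697).

The residue is 209/432 - (3451331/209869488)*sqrt(697).


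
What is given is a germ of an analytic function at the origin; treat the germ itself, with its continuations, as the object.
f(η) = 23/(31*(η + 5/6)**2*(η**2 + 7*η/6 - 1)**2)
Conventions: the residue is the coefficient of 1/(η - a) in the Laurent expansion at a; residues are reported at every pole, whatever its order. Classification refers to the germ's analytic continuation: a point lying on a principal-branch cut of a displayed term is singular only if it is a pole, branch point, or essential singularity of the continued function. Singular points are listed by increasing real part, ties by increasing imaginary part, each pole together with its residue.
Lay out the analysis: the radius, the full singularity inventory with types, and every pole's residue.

Radius of convergence at 0: -7/12 + (1/12)*sqrt(193).
At -7/12 - (1/12)*sqrt(193): a pole of order 2; residue 2916/16399 + (14833692/610846351)*sqrt(193).
At -5/6: a pole of order 2; residue -5832/16399.
At -7/12 + (1/12)*sqrt(193): a pole of order 2; residue 2916/16399 - (14833692/610846351)*sqrt(193).


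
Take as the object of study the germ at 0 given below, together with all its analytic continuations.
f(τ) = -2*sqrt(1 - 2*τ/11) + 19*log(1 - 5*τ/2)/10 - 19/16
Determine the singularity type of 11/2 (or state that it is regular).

The point is an algebraic (square-root) branch point.

The term (-2)*sqrt(1 - τ/(11/2)) has argument 1 - 11/2/(11/2) = 0 at 11/2: a square-root (algebraic, two-sheeted) branch point; the remaining terms are analytic or single-valued there.


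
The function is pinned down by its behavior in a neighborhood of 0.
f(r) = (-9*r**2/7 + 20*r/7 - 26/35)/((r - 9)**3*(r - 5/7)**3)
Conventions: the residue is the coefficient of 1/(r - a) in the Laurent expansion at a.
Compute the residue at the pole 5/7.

At the order-3 pole 5/7 set g(r) = (r - (5/7))^3*f(r) = (-9*r**2/7 + 20*r/7 - 26/35)/(r - 9)**3.
Order-3 pole: residue = g''(a)/2; g''(5/7) = 2481213/820445960, so the residue is 2481213/1640891920.

The residue is 2481213/1640891920.


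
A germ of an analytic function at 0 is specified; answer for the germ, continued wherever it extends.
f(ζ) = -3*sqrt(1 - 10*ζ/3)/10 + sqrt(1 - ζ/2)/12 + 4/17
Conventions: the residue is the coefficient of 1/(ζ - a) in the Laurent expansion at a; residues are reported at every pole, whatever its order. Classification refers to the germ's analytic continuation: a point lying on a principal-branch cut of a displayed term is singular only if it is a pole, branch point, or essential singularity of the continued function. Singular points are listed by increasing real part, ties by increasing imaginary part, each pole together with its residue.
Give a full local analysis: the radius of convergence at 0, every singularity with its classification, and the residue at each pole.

Radius of convergence at 0: 3/10.
At 3/10: an algebraic (square-root) branch point.
At 2: an algebraic (square-root) branch point.

Branch term (1/12)*sqrt(1 - ζ/(2)): its argument vanishes at ζ = 2, a square-root branch point, modulus 2.
Branch term (-3/10)*sqrt(1 - ζ/(3/10)): its argument vanishes at ζ = 3/10, a square-root branch point, modulus 3/10.
The radius of convergence is the smallest modulus among the singular points: 3/10.
List the singular points by increasing real part (a conjugate pair: the negative imaginary part first).


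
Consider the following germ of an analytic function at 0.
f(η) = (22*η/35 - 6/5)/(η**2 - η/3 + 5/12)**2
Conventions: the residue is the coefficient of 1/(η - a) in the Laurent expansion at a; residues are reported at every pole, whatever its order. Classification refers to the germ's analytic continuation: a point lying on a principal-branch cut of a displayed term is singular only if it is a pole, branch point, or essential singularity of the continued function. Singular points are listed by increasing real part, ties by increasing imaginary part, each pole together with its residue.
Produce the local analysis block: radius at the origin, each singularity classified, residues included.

Radius of convergence at 0: (1/6)*sqrt(15).
At (1/6) - ((1/6)*sqrt(14))*i: a pole of order 2; residue -((207/686)*sqrt(14))*i.
At (1/6) + ((1/6)*sqrt(14))*i: a pole of order 2; residue ((207/686)*sqrt(14))*i.

Denominator factor (η**2 - η/3 + 5/12)^2: discriminant -14/9, complex-conjugate roots (1/6) + ((1/6)*sqrt(14))*i and (1/6) - ((1/6)*sqrt(14))*i; poles of order 2, moduli (1/6)*sqrt(15) and (1/6)*sqrt(15).
The radius of convergence is the smallest modulus among the singular points: (1/6)*sqrt(15).
The factor η**2 - η/3 + 5/12 splits as (η - a)(η - a') with a = (1/6) - ((1/6)*sqrt(14))*i, a' = (1/6) + ((1/6)*sqrt(14))*i. At the order-2 pole a set g(η) = (η - a)^2*f(η) = [22*η/35 - 6/5] / (η - a')^2.
Order-2 pole: residue = g'(a); g'((1/6) - ((1/6)*sqrt(14))*i) = -((207/686)*sqrt(14))*i, so the residue is -((207/686)*sqrt(14))*i.
The factor η**2 - η/3 + 5/12 splits as (η - a)(η - a') with a = (1/6) + ((1/6)*sqrt(14))*i, a' = (1/6) - ((1/6)*sqrt(14))*i. At the order-2 pole a set g(η) = (η - a)^2*f(η) = [22*η/35 - 6/5] / (η - a')^2.
Order-2 pole: residue = g'(a); g'((1/6) + ((1/6)*sqrt(14))*i) = ((207/686)*sqrt(14))*i, so the residue is ((207/686)*sqrt(14))*i.
List the singular points by increasing real part (a conjugate pair: the negative imaginary part first).


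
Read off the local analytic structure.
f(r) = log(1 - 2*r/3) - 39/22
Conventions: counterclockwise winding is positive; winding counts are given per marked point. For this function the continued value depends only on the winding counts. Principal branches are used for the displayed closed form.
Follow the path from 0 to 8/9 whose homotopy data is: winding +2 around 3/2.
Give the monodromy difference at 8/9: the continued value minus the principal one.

Continued minus principal equals (4)*pi*i.

The rational part is single-valued and drops out of the difference; each branch term changes only by its own monodromy.
(1)*log(1 - r/(3/2)): each positive loop around 3/2 adds 2*pi*i to the log, so winding +2 contributes (1)*(2)*2*pi*i = (4)*pi*i.
Summing the contributions at r = 8/9 gives (4)*pi*i.


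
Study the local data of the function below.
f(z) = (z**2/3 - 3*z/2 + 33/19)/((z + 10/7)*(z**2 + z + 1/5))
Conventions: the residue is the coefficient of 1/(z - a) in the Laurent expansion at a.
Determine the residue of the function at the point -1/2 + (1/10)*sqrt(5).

The residue is -301/114 + (175/57)*sqrt(5).

The factor z**2 + z + 1/5 splits as (z - a)(z - a') with a = -1/2 + (1/10)*sqrt(5), a' = -1/2 - (1/10)*sqrt(5). At the order-1 pole a set g(z) = (z - a)*f(z) = [(z**2/3 - 3*z/2 + 33/19)/(z + 10/7)] / (z - a').
Simple pole: residue = g(a) at a = -1/2 + (1/10)*sqrt(5), which is -301/114 + (175/57)*sqrt(5).


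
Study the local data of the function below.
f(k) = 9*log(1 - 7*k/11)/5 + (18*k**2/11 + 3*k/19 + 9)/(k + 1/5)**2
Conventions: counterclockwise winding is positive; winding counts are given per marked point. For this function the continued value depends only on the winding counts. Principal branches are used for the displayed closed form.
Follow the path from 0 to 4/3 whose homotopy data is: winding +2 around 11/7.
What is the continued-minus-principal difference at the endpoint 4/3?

Continued minus principal equals (36/5)*pi*i.

The rational part is single-valued and drops out of the difference; each branch term changes only by its own monodromy.
(9/5)*log(1 - k/(11/7)): each positive loop around 11/7 adds 2*pi*i to the log, so winding +2 contributes (9/5)*(2)*2*pi*i = (36/5)*pi*i.
Summing the contributions at k = 4/3 gives (36/5)*pi*i.


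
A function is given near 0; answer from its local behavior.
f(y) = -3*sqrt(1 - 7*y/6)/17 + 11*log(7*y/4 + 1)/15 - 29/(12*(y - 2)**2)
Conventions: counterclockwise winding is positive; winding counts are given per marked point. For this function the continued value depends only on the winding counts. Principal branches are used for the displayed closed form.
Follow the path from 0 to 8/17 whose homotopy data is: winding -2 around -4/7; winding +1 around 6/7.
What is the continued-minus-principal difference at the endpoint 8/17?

The rational part is single-valued and drops out of the difference; each branch term changes only by its own monodromy.
(-3/17)*sqrt(1 - y/(6/7)): winding +1 is odd, the square root flips sign, contributing -2*(-3/17)*sqrt(1 - (8/17)/(6/7)) = -2*(-3/17)*sqrt(23/51) = (2/289)*sqrt(1173).
(11/15)*log(1 - y/(-4/7)): each positive loop around -4/7 adds 2*pi*i to the log, so winding -2 contributes (11/15)*(-2)*2*pi*i = -(44/15)*pi*i.
Summing the contributions at y = 8/17 gives ((2/289)*sqrt(1173)) - ((44/15)*pi)*i.

Continued minus principal equals ((2/289)*sqrt(1173)) - ((44/15)*pi)*i.


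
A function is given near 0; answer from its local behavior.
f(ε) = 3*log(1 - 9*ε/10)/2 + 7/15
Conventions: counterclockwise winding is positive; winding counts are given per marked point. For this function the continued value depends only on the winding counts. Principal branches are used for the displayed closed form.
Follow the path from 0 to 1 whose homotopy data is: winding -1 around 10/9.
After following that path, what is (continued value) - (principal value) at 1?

The rational part is single-valued and drops out of the difference; each branch term changes only by its own monodromy.
(3/2)*log(1 - ε/(10/9)): each positive loop around 10/9 adds 2*pi*i to the log, so winding -1 contributes (3/2)*(-1)*2*pi*i = -(3)*pi*i.
Summing the contributions at ε = 1 gives -(3)*pi*i.

Continued minus principal equals -(3)*pi*i.


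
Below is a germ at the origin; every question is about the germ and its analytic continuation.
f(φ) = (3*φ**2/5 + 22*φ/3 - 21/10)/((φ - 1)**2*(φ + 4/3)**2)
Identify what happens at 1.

The denominator factor φ - 1 vanishes at 1 and appears to the power 2; the numerator there equals 35/6, nonzero, and no other factor vanishes.
Hence a pole whose order is the multiplicity, 2.

The point is a pole of order 2.


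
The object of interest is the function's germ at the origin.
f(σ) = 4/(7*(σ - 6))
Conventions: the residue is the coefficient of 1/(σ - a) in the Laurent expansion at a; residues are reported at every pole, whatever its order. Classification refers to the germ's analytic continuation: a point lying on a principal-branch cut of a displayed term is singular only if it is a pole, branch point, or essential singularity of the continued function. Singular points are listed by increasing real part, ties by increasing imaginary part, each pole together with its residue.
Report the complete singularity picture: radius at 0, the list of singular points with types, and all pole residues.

Denominator factor (σ - 6): pole of order 1 at 6, modulus 6.
The radius of convergence is the smallest modulus among the singular points: 6.
At the order-1 pole 6 set g(σ) = (σ - (6))*f(σ) = 4/7.
Simple pole: residue = g(a) at a = 6, which is 4/7.

Radius of convergence at 0: 6.
At 6: a pole of order 1; residue 4/7.


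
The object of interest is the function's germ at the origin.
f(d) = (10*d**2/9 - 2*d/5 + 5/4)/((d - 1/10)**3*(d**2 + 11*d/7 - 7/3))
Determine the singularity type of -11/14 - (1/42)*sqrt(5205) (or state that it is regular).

The point is a pole of order 1.

The denominator factor d**2 + 11*d/7 - 7/3 vanishes at -11/14 - (1/42)*sqrt(5205) and appears to the power 1; the numerator there equals 146291/26460 + (338/6615)*sqrt(5205), nonzero, and no other factor vanishes.
Hence a pole whose order is the multiplicity, 1.


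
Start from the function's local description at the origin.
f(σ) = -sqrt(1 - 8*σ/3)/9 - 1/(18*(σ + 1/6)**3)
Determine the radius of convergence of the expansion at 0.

Denominator factor (σ + 1/6)^3: pole of order 3 at -1/6, modulus 1/6.
Branch term (-1/9)*sqrt(1 - σ/(3/8)): its argument vanishes at σ = 3/8, a square-root branch point, modulus 3/8.
The radius of convergence is the smallest modulus among the singular points: 1/6.

The radius of convergence is 1/6.


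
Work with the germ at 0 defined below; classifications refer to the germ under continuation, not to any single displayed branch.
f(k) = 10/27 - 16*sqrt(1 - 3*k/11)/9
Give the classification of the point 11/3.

The term (-16/9)*sqrt(1 - k/(11/3)) has argument 1 - 11/3/(11/3) = 0 at 11/3: a square-root (algebraic, two-sheeted) branch point; the remaining terms are analytic or single-valued there.

The point is an algebraic (square-root) branch point.


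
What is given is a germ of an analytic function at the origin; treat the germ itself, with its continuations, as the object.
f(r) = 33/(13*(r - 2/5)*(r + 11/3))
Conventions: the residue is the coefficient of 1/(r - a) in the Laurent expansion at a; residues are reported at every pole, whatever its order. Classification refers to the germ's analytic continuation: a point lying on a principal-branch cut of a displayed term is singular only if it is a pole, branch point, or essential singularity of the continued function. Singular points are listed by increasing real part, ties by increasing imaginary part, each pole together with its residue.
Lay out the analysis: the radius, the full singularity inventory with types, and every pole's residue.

Denominator factor (r + 11/3): pole of order 1 at -11/3, modulus 11/3.
Denominator factor (r - 2/5): pole of order 1 at 2/5, modulus 2/5.
The radius of convergence is the smallest modulus among the singular points: 2/5.
At the order-1 pole -11/3 set g(r) = (r - (-11/3))*f(r) = 33/(13*(r - 2/5)).
Simple pole: residue = g(a) at a = -11/3, which is -495/793.
At the order-1 pole 2/5 set g(r) = (r - (2/5))*f(r) = 33/(13*(r + 11/3)).
Simple pole: residue = g(a) at a = 2/5, which is 495/793.
List the singular points by increasing real part (a conjugate pair: the negative imaginary part first).

Radius of convergence at 0: 2/5.
At -11/3: a pole of order 1; residue -495/793.
At 2/5: a pole of order 1; residue 495/793.


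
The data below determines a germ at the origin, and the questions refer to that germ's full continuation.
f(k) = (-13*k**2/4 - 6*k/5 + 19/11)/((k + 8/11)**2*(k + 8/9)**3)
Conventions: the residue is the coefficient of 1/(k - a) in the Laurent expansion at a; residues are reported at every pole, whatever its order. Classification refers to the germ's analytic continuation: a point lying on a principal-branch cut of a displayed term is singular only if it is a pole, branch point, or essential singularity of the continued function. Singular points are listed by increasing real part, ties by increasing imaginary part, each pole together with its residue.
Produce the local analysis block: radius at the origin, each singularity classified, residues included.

Radius of convergence at 0: 8/11.
At -8/9: a pole of order 3; residue 995614983/327680.
At -8/11: a pole of order 2; residue -995614983/327680.

Denominator factor (k + 8/9)^3: pole of order 3 at -8/9, modulus 8/9.
Denominator factor (k + 8/11)^2: pole of order 2 at -8/11, modulus 8/11.
The radius of convergence is the smallest modulus among the singular points: 8/11.
At the order-3 pole -8/9 set g(k) = (k - (-8/9))^3*f(k) = (-13*k**2/4 - 6*k/5 + 19/11)/(k + 8/11)**2.
Order-3 pole: residue = g''(a)/2; g''(-8/9) = 995614983/163840, so the residue is 995614983/327680.
At the order-2 pole -8/11 set g(k) = (k - (-8/11))^2*f(k) = (-13*k**2/4 - 6*k/5 + 19/11)/(k + 8/9)**3.
Order-2 pole: residue = g'(a); g'(-8/11) = -995614983/327680, so the residue is -995614983/327680.
List the singular points by increasing real part (a conjugate pair: the negative imaginary part first).


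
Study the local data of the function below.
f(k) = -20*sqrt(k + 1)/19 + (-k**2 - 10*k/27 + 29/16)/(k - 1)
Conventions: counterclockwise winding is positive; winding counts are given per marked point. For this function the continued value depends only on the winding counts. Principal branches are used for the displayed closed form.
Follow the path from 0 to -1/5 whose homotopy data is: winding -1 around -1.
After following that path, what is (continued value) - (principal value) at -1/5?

Continued minus principal equals (16/19)*sqrt(5).

The rational part is single-valued and drops out of the difference; each branch term changes only by its own monodromy.
(-20/19)*sqrt(1 - k/(-1)): winding -1 is odd, the square root flips sign, contributing -2*(-20/19)*sqrt(1 - (-1/5)/(-1)) = -2*(-20/19)*sqrt(4/5) = (16/19)*sqrt(5).
Summing the contributions at k = -1/5 gives (16/19)*sqrt(5).


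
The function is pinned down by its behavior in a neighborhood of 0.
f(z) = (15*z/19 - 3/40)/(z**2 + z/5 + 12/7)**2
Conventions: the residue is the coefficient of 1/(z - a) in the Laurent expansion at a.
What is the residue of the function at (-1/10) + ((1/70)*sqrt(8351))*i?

The residue is ((20475/108166924)*sqrt(8351))*i.

The factor z**2 + z/5 + 12/7 splits as (z - a)(z - a') with a = (-1/10) + ((1/70)*sqrt(8351))*i, a' = (-1/10) - ((1/70)*sqrt(8351))*i. At the order-2 pole a set g(z) = (z - a)^2*f(z) = [15*z/19 - 3/40] / (z - a')^2.
Order-2 pole: residue = g'(a); g'((-1/10) + ((1/70)*sqrt(8351))*i) = ((20475/108166924)*sqrt(8351))*i, so the residue is ((20475/108166924)*sqrt(8351))*i.


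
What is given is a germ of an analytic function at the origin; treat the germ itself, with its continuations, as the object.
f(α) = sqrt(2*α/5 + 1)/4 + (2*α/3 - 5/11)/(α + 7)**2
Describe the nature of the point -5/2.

The point is an algebraic (square-root) branch point.

The term (1/4)*sqrt(1 - α/(-5/2)) has argument 1 - -5/2/(-5/2) = 0 at -5/2: a square-root (algebraic, two-sheeted) branch point; the remaining terms are analytic or single-valued there.


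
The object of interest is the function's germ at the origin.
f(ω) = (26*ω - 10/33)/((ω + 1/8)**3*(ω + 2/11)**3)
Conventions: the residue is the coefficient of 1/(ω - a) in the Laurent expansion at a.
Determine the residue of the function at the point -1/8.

The residue is -135890968576/3125.

At the order-3 pole -1/8 set g(ω) = (ω - (-1/8))^3*f(ω) = (26*ω - 10/33)/(ω + 2/11)**3.
Order-3 pole: residue = g''(a)/2; g''(-1/8) = -271781937152/3125, so the residue is -135890968576/3125.


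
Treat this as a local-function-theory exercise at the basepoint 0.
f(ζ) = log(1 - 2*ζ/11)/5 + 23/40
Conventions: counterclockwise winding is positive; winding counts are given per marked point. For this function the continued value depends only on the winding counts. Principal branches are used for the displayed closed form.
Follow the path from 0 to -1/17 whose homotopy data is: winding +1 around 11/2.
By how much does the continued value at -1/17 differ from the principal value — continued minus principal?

Continued minus principal equals (2/5)*pi*i.

The rational part is single-valued and drops out of the difference; each branch term changes only by its own monodromy.
(1/5)*log(1 - ζ/(11/2)): each positive loop around 11/2 adds 2*pi*i to the log, so winding +1 contributes (1/5)*(1)*2*pi*i = (2/5)*pi*i.
Summing the contributions at ζ = -1/17 gives (2/5)*pi*i.


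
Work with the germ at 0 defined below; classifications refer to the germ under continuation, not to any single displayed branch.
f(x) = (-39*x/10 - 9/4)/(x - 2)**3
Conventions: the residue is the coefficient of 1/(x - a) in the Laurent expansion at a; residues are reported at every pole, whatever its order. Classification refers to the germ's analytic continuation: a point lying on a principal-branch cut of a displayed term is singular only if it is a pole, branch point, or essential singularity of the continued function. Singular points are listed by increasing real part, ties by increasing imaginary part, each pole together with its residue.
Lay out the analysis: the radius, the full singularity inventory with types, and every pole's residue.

Denominator factor (x - 2)^3: pole of order 3 at 2, modulus 2.
The radius of convergence is the smallest modulus among the singular points: 2.
At the order-3 pole 2 set g(x) = (x - (2))^3*f(x) = -39*x/10 - 9/4.
Order-3 pole: residue = g''(a)/2; g''(2) = 0, so the residue is 0.

Radius of convergence at 0: 2.
At 2: a pole of order 3; residue 0.


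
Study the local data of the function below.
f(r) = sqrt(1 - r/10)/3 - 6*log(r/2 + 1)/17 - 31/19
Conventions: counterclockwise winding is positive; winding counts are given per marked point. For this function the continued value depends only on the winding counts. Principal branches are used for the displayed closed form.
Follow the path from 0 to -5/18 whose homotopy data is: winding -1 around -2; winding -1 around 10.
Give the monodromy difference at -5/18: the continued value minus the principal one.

Continued minus principal equals (-(1/9)*sqrt(37)) + ((12/17)*pi)*i.

The rational part is single-valued and drops out of the difference; each branch term changes only by its own monodromy.
(-6/17)*log(1 - r/(-2)): each positive loop around -2 adds 2*pi*i to the log, so winding -1 contributes (-6/17)*(-1)*2*pi*i = (12/17)*pi*i.
(1/3)*sqrt(1 - r/(10)): winding -1 is odd, the square root flips sign, contributing -2*(1/3)*sqrt(1 - (-5/18)/(10)) = -2*(1/3)*sqrt(37/36) = -(1/9)*sqrt(37).
Summing the contributions at r = -5/18 gives (-(1/9)*sqrt(37)) + ((12/17)*pi)*i.


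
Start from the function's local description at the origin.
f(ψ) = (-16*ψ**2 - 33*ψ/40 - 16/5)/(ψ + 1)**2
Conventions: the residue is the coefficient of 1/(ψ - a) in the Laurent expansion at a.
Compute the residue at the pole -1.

At the order-2 pole -1 set g(ψ) = (ψ - (-1))^2*f(ψ) = -16*ψ**2 - 33*ψ/40 - 16/5.
Order-2 pole: residue = g'(a); g'(-1) = 1247/40, so the residue is 1247/40.

The residue is 1247/40.


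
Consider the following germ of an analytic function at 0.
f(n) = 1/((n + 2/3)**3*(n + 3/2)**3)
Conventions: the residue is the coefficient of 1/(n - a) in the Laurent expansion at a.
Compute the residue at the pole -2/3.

At the order-3 pole -2/3 set g(n) = (n - (-2/3))^3*f(n) = (n + 3/2)**(-3).
Order-3 pole: residue = g''(a)/2; g''(-2/3) = 93312/3125, so the residue is 46656/3125.

The residue is 46656/3125.


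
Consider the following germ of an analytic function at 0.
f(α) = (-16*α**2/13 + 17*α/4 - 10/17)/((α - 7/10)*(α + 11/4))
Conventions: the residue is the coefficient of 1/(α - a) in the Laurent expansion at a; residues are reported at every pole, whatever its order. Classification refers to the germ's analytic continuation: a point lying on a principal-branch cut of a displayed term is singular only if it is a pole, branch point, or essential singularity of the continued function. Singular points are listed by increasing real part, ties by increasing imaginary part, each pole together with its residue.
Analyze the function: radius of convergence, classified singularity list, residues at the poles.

Radius of convergence at 0: 7/10.
At -11/4: a pole of order 1; residue 381595/60996.
At 7/10: a pole of order 1; residue 78839/152490.

Denominator factor (α - 7/10): pole of order 1 at 7/10, modulus 7/10.
Denominator factor (α + 11/4): pole of order 1 at -11/4, modulus 11/4.
The radius of convergence is the smallest modulus among the singular points: 7/10.
At the order-1 pole -11/4 set g(α) = (α - (-11/4))*f(α) = (-16*α**2/13 + 17*α/4 - 10/17)/(α - 7/10).
Simple pole: residue = g(a) at a = -11/4, which is 381595/60996.
At the order-1 pole 7/10 set g(α) = (α - (7/10))*f(α) = (-16*α**2/13 + 17*α/4 - 10/17)/(α + 11/4).
Simple pole: residue = g(a) at a = 7/10, which is 78839/152490.
List the singular points by increasing real part (a conjugate pair: the negative imaginary part first).


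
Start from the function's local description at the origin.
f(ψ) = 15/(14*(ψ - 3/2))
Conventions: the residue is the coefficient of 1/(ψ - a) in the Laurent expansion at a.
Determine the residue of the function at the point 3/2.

At the order-1 pole 3/2 set g(ψ) = (ψ - (3/2))*f(ψ) = 15/14.
Simple pole: residue = g(a) at a = 3/2, which is 15/14.

The residue is 15/14.


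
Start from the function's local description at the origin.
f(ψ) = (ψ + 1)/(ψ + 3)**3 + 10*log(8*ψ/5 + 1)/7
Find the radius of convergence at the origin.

Denominator factor (ψ + 3)^3: pole of order 3 at -3, modulus 3.
Branch term (10/7)*log(1 - ψ/(-5/8)): its argument vanishes at ψ = -5/8, a logarithmic branch point, modulus 5/8.
The radius of convergence is the smallest modulus among the singular points: 5/8.

The radius of convergence is 5/8.


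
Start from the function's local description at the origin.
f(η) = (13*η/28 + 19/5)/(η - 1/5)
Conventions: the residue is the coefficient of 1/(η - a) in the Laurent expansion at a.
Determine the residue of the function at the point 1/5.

At the order-1 pole 1/5 set g(η) = (η - (1/5))*f(η) = 13*η/28 + 19/5.
Simple pole: residue = g(a) at a = 1/5, which is 109/28.

The residue is 109/28.


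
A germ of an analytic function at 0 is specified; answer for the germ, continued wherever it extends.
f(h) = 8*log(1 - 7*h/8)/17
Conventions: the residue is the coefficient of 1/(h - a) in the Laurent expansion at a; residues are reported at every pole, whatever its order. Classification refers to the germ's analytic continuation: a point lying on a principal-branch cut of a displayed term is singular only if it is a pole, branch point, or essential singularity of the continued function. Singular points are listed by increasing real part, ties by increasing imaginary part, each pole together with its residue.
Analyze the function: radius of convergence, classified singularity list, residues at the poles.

Branch term (8/17)*log(1 - h/(8/7)): its argument vanishes at h = 8/7, a logarithmic branch point, modulus 8/7.
The radius of convergence is the smallest modulus among the singular points: 8/7.

Radius of convergence at 0: 8/7.
At 8/7: a logarithmic branch point.


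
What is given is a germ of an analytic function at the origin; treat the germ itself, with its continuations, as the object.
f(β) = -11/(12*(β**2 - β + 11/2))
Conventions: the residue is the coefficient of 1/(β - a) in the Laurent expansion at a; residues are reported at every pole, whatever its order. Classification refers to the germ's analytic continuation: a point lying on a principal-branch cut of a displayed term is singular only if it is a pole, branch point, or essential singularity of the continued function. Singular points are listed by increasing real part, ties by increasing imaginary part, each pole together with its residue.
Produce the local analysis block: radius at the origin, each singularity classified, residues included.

Radius of convergence at 0: (1/2)*sqrt(22).
At (1/2) - ((1/2)*sqrt(21))*i: a pole of order 1; residue -((11/252)*sqrt(21))*i.
At (1/2) + ((1/2)*sqrt(21))*i: a pole of order 1; residue ((11/252)*sqrt(21))*i.

Denominator factor (β**2 - β + 11/2): discriminant -21, complex-conjugate roots (1/2) + ((1/2)*sqrt(21))*i and (1/2) - ((1/2)*sqrt(21))*i; poles of order 1, moduli (1/2)*sqrt(22) and (1/2)*sqrt(22).
The radius of convergence is the smallest modulus among the singular points: (1/2)*sqrt(22).
The factor β**2 - β + 11/2 splits as (β - a)(β - a') with a = (1/2) - ((1/2)*sqrt(21))*i, a' = (1/2) + ((1/2)*sqrt(21))*i. At the order-1 pole a set g(β) = (β - a)*f(β) = [-11/12] / (β - a').
Simple pole: residue = g(a) at a = (1/2) - ((1/2)*sqrt(21))*i, which is -((11/252)*sqrt(21))*i.
The factor β**2 - β + 11/2 splits as (β - a)(β - a') with a = (1/2) + ((1/2)*sqrt(21))*i, a' = (1/2) - ((1/2)*sqrt(21))*i. At the order-1 pole a set g(β) = (β - a)*f(β) = [-11/12] / (β - a').
Simple pole: residue = g(a) at a = (1/2) + ((1/2)*sqrt(21))*i, which is ((11/252)*sqrt(21))*i.
List the singular points by increasing real part (a conjugate pair: the negative imaginary part first).


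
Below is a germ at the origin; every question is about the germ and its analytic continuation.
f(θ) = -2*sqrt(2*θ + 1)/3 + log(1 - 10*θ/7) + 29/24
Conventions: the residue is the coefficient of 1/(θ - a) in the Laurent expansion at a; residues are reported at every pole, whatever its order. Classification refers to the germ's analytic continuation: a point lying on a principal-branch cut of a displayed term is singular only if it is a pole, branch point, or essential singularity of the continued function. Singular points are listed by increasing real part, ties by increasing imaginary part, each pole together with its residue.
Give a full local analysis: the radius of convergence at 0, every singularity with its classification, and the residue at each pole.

Radius of convergence at 0: 1/2.
At -1/2: an algebraic (square-root) branch point.
At 7/10: a logarithmic branch point.

Branch term (-2/3)*sqrt(1 - θ/(-1/2)): its argument vanishes at θ = -1/2, a square-root branch point, modulus 1/2.
Branch term (1)*log(1 - θ/(7/10)): its argument vanishes at θ = 7/10, a logarithmic branch point, modulus 7/10.
The radius of convergence is the smallest modulus among the singular points: 1/2.
List the singular points by increasing real part (a conjugate pair: the negative imaginary part first).


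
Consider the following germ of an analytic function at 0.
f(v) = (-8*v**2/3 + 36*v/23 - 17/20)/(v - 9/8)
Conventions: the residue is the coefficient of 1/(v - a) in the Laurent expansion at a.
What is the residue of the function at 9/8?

At the order-1 pole 9/8 set g(v) = (v - (9/8))*f(v) = -8*v**2/3 + 36*v/23 - 17/20.
Simple pole: residue = g(a) at a = 9/8, which is -2267/920.

The residue is -2267/920.


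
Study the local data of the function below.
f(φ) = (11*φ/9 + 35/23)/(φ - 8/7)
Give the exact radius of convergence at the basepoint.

Denominator factor (φ - 8/7): pole of order 1 at 8/7, modulus 8/7.
The radius of convergence is the smallest modulus among the singular points: 8/7.

The radius of convergence is 8/7.


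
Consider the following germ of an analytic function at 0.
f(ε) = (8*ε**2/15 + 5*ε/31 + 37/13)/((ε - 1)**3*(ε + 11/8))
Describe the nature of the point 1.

The denominator factor ε - 1 vanishes at 1 and appears to the power 3; the numerator there equals 21404/6045, nonzero, and no other factor vanishes.
Hence a pole whose order is the multiplicity, 3.

The point is a pole of order 3.


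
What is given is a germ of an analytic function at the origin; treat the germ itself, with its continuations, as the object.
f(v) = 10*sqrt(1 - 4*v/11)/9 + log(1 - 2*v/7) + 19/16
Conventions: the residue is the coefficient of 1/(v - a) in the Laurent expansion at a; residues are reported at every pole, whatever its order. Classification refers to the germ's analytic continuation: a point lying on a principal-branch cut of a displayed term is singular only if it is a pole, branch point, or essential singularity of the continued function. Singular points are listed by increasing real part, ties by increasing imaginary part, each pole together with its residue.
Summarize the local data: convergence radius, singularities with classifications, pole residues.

Radius of convergence at 0: 11/4.
At 11/4: an algebraic (square-root) branch point.
At 7/2: a logarithmic branch point.

Branch term (10/9)*sqrt(1 - v/(11/4)): its argument vanishes at v = 11/4, a square-root branch point, modulus 11/4.
Branch term (1)*log(1 - v/(7/2)): its argument vanishes at v = 7/2, a logarithmic branch point, modulus 7/2.
The radius of convergence is the smallest modulus among the singular points: 11/4.
List the singular points by increasing real part (a conjugate pair: the negative imaginary part first).
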